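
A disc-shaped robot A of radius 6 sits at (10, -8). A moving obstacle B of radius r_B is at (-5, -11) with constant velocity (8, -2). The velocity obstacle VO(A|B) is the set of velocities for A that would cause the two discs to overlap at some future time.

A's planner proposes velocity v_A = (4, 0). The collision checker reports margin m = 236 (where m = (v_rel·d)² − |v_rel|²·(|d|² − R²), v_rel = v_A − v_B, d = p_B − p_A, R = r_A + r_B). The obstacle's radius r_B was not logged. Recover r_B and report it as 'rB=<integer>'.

m = 236
d = (-15, -3);  v_rel = (-4, 2),  |v_rel|² = 20
v_rel×d = (-4)·(-3) − (2)·(-15) = 42
since m = R²·20 − 42²:  R² = (1764 + 236) / 20 = 100
R = √100 = 10  ⇒  r_B = 10 − 6 = 4

rB=4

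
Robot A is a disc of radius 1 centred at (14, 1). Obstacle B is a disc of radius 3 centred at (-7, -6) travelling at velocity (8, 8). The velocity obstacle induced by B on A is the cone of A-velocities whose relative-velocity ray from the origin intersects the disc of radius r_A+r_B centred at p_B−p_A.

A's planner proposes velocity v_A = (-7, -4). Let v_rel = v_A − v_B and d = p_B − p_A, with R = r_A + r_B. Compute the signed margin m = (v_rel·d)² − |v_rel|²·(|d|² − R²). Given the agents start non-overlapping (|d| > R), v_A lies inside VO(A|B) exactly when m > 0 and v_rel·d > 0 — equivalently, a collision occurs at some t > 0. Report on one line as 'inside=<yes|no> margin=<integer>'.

d = (-21, -7),  |d|² = 490;  R = 1+3 = 4,  c = 490−4² = 474
v_rel = (-15, -12),  |v_rel|² = 369;  v_rel·d = (-15)·(-21) + (-12)·(-7) = 399
369·t² − 798·t + 474 = 0  ⇒  m = 399² − 369·474 = -15705
m = -15705 < 0,  v_rel·d = 399 > 0  ⇒  outside

inside=no margin=-15705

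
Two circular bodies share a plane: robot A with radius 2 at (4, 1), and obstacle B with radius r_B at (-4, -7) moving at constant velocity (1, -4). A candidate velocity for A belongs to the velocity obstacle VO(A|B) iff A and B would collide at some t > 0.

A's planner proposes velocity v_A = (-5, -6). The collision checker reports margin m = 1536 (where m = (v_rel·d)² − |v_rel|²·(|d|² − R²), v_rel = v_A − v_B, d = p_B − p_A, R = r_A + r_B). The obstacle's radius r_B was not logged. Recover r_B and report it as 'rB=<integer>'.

m = 1536
d = (-8, -8);  v_rel = (-6, -2),  |v_rel|² = 40
v_rel×d = (-6)·(-8) − (-2)·(-8) = 32
since m = R²·40 − 32²:  R² = (1024 + 1536) / 40 = 64
R = √64 = 8  ⇒  r_B = 8 − 2 = 6

rB=6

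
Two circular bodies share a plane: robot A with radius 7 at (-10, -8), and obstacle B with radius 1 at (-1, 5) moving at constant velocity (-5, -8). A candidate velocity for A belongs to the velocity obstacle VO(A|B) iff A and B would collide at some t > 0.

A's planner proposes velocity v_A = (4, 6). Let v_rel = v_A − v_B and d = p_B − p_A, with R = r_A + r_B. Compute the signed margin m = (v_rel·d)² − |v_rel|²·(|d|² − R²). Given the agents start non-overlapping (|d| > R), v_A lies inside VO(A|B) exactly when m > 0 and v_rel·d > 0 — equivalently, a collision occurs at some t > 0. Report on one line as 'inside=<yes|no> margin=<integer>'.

d = (9, 13),  |d|² = 250;  R = 7+1 = 8,  c = 250−8² = 186
v_rel = (9, 14),  |v_rel|² = 277;  v_rel·d = (9)·(9) + (14)·(13) = 263
277·t² − 526·t + 186 = 0  ⇒  m = 263² − 277·186 = 17647
m = 17647 > 0,  v_rel·d = 263 > 0  ⇒  inside

inside=yes margin=17647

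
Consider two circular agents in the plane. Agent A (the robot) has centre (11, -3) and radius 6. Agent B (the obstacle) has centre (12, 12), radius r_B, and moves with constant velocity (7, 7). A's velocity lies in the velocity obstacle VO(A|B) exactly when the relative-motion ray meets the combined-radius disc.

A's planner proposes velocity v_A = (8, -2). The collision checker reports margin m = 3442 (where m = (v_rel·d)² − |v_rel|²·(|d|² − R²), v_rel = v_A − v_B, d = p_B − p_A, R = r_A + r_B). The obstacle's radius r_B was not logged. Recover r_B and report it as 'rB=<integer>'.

m = 3442
d = (1, 15);  v_rel = (1, -9),  |v_rel|² = 82
v_rel×d = (1)·(15) − (-9)·(1) = 24
since m = R²·82 − 24²:  R² = (576 + 3442) / 82 = 49
R = √49 = 7  ⇒  r_B = 7 − 6 = 1

rB=1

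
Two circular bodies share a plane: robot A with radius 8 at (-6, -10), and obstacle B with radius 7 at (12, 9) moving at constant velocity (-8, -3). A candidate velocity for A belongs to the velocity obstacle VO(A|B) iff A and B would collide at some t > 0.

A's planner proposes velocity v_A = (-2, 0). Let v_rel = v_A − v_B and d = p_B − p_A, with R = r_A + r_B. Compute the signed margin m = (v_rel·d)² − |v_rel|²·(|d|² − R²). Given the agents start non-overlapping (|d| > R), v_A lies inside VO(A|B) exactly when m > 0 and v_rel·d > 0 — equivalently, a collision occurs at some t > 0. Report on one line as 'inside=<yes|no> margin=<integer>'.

d = (18, 19),  |d|² = 685;  R = 8+7 = 15,  c = 685−15² = 460
v_rel = (6, 3),  |v_rel|² = 45;  v_rel·d = (6)·(18) + (3)·(19) = 165
45·t² − 330·t + 460 = 0  ⇒  m = 165² − 45·460 = 6525
m = 6525 > 0,  v_rel·d = 165 > 0  ⇒  inside

inside=yes margin=6525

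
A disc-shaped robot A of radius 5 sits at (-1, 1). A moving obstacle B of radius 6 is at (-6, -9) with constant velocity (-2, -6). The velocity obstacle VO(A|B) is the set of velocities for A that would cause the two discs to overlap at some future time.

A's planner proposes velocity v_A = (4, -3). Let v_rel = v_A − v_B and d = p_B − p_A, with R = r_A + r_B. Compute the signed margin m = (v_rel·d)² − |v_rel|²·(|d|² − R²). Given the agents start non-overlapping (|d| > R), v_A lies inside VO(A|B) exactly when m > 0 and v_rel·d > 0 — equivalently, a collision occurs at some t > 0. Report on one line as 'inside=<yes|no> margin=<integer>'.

d = (-5, -10),  |d|² = 125;  R = 5+6 = 11,  c = 125−11² = 4
v_rel = (6, 3),  |v_rel|² = 45;  v_rel·d = (6)·(-5) + (3)·(-10) = -60
45·t² + 120·t + 4 = 0  ⇒  m = (-60)² − 45·4 = 3420
m = 3420 > 0,  v_rel·d = -60 < 0  ⇒  outside

inside=no margin=3420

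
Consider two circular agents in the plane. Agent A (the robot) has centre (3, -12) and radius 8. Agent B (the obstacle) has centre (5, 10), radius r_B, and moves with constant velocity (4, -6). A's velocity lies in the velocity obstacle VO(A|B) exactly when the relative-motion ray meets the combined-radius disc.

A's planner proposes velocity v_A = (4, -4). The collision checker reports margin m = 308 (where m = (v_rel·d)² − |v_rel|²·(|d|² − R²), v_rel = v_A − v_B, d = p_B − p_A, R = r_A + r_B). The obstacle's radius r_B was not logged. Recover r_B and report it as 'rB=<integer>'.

m = 308
d = (2, 22);  v_rel = (0, 2),  |v_rel|² = 4
v_rel×d = (0)·(22) − (2)·(2) = -4
since m = R²·4 − (-4)²:  R² = (16 + 308) / 4 = 81
R = √81 = 9  ⇒  r_B = 9 − 8 = 1

rB=1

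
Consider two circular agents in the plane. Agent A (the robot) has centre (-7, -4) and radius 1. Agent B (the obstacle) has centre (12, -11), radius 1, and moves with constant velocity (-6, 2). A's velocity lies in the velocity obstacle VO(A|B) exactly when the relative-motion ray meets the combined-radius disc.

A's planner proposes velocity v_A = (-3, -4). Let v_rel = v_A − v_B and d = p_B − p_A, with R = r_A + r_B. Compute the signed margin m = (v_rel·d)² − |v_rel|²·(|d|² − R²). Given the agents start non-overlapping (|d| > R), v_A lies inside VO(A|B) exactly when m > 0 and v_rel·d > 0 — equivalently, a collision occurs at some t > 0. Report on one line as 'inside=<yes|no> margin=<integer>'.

d = (19, -7),  |d|² = 410;  R = 1+1 = 2,  c = 410−2² = 406
v_rel = (3, -6),  |v_rel|² = 45;  v_rel·d = (3)·(19) + (-6)·(-7) = 99
45·t² − 198·t + 406 = 0  ⇒  m = 99² − 45·406 = -8469
m = -8469 < 0,  v_rel·d = 99 > 0  ⇒  outside

inside=no margin=-8469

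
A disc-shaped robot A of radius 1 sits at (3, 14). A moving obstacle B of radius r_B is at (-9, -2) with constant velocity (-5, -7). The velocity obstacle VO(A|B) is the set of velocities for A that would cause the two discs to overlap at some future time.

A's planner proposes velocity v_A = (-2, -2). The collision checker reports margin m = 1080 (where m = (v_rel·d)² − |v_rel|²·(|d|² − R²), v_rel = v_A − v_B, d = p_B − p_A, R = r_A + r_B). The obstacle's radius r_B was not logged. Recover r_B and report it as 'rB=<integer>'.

m = 1080
d = (-12, -16);  v_rel = (3, 5),  |v_rel|² = 34
v_rel×d = (3)·(-16) − (5)·(-12) = 12
since m = R²·34 − 12²:  R² = (144 + 1080) / 34 = 36
R = √36 = 6  ⇒  r_B = 6 − 1 = 5

rB=5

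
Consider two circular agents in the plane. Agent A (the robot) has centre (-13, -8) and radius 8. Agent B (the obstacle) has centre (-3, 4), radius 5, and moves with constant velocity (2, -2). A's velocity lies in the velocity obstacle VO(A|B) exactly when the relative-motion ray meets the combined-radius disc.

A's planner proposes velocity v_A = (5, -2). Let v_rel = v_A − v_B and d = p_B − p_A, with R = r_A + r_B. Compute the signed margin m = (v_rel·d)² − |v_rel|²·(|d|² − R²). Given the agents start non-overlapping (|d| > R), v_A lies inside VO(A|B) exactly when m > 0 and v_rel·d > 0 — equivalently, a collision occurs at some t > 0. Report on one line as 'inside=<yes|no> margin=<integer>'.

d = (10, 12),  |d|² = 244;  R = 8+5 = 13,  c = 244−13² = 75
v_rel = (3, 0),  |v_rel|² = 9;  v_rel·d = (3)·(10) + (0)·(12) = 30
9·t² − 60·t + 75 = 0  ⇒  m = 30² − 9·75 = 225
m = 225 > 0,  v_rel·d = 30 > 0  ⇒  inside

inside=yes margin=225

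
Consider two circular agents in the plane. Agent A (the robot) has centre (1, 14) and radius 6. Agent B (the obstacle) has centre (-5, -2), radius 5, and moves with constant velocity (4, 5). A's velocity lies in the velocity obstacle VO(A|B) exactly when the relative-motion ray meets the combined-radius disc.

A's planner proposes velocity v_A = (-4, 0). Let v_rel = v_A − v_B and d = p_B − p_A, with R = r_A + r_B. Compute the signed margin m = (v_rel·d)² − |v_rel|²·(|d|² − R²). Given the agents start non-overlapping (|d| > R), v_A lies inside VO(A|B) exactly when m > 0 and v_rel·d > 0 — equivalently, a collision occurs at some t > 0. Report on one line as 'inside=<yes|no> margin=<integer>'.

d = (-6, -16),  |d|² = 292;  R = 6+5 = 11,  c = 292−11² = 171
v_rel = (-8, -5),  |v_rel|² = 89;  v_rel·d = (-8)·(-6) + (-5)·(-16) = 128
89·t² − 256·t + 171 = 0  ⇒  m = 128² − 89·171 = 1165
m = 1165 > 0,  v_rel·d = 128 > 0  ⇒  inside

inside=yes margin=1165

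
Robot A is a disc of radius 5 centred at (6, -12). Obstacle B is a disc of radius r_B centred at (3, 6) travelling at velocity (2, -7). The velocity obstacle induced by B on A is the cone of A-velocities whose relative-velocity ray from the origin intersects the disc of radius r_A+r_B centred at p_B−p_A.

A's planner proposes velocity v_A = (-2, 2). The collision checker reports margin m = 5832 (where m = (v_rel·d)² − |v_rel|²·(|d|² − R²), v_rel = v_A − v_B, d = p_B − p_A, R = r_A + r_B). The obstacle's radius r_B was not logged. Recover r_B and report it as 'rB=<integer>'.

m = 5832
d = (-3, 18);  v_rel = (-4, 9),  |v_rel|² = 97
v_rel×d = (-4)·(18) − (9)·(-3) = -45
since m = R²·97 − (-45)²:  R² = (2025 + 5832) / 97 = 81
R = √81 = 9  ⇒  r_B = 9 − 5 = 4

rB=4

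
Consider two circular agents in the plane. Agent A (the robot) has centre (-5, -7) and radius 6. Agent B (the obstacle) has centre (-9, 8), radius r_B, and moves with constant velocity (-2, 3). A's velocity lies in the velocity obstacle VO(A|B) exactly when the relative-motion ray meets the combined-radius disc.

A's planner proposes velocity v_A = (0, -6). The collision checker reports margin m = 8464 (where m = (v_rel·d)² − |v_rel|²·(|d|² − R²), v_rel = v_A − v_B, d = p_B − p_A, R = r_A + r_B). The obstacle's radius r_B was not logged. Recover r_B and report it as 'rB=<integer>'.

m = 8464
d = (-4, 15);  v_rel = (2, -9),  |v_rel|² = 85
v_rel×d = (2)·(15) − (-9)·(-4) = -6
since m = R²·85 − (-6)²:  R² = (36 + 8464) / 85 = 100
R = √100 = 10  ⇒  r_B = 10 − 6 = 4

rB=4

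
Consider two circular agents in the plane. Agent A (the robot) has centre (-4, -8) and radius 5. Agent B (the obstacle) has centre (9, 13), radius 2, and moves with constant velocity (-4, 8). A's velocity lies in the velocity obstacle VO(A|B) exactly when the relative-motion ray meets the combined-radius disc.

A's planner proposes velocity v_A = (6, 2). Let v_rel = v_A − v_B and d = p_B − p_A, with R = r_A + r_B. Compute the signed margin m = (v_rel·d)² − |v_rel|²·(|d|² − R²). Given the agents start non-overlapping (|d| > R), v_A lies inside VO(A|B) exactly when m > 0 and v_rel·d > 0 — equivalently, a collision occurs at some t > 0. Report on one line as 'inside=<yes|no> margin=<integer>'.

d = (13, 21),  |d|² = 610;  R = 5+2 = 7,  c = 610−7² = 561
v_rel = (10, -6),  |v_rel|² = 136;  v_rel·d = (10)·(13) + (-6)·(21) = 4
136·t² − 8·t + 561 = 0  ⇒  m = 4² − 136·561 = -76280
m = -76280 < 0,  v_rel·d = 4 > 0  ⇒  outside

inside=no margin=-76280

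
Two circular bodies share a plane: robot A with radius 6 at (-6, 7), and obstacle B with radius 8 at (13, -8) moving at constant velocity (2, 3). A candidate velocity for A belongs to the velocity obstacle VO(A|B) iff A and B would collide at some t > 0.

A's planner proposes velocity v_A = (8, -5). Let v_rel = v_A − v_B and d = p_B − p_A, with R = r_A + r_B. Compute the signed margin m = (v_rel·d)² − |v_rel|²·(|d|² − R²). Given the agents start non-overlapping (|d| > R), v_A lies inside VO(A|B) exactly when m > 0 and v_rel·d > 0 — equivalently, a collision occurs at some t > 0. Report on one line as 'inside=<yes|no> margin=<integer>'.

d = (19, -15),  |d|² = 586;  R = 6+8 = 14,  c = 586−14² = 390
v_rel = (6, -8),  |v_rel|² = 100;  v_rel·d = (6)·(19) + (-8)·(-15) = 234
100·t² − 468·t + 390 = 0  ⇒  m = 234² − 100·390 = 15756
m = 15756 > 0,  v_rel·d = 234 > 0  ⇒  inside

inside=yes margin=15756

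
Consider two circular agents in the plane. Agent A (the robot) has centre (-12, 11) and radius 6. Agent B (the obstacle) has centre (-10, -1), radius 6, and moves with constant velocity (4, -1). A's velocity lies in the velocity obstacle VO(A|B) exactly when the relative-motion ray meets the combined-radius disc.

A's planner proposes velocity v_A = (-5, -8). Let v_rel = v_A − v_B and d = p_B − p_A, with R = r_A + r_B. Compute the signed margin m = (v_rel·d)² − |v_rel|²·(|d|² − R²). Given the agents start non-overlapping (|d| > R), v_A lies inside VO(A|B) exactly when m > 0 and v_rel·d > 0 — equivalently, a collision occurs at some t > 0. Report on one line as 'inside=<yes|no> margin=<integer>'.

d = (2, -12),  |d|² = 148;  R = 6+6 = 12,  c = 148−12² = 4
v_rel = (-9, -7),  |v_rel|² = 130;  v_rel·d = (-9)·(2) + (-7)·(-12) = 66
130·t² − 132·t + 4 = 0  ⇒  m = 66² − 130·4 = 3836
m = 3836 > 0,  v_rel·d = 66 > 0  ⇒  inside

inside=yes margin=3836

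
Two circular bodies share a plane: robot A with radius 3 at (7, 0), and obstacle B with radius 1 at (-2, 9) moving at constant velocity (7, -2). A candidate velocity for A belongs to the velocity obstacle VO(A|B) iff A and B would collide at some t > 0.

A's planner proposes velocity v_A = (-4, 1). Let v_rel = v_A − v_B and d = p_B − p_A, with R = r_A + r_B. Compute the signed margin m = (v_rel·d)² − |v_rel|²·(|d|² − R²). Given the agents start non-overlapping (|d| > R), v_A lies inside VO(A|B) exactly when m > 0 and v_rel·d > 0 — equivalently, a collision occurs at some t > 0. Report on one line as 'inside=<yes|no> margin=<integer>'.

d = (-9, 9),  |d|² = 162;  R = 3+1 = 4,  c = 162−4² = 146
v_rel = (-11, 3),  |v_rel|² = 130;  v_rel·d = (-11)·(-9) + (3)·(9) = 126
130·t² − 252·t + 146 = 0  ⇒  m = 126² − 130·146 = -3104
m = -3104 < 0,  v_rel·d = 126 > 0  ⇒  outside

inside=no margin=-3104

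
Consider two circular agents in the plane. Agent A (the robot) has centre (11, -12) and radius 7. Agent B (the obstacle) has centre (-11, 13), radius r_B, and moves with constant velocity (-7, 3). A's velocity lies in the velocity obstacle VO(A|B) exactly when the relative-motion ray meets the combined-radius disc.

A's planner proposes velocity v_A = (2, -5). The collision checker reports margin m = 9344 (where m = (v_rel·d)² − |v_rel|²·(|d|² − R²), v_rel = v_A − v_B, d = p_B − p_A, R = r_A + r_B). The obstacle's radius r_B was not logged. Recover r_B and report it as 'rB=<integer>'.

m = 9344
d = (-22, 25);  v_rel = (9, -8),  |v_rel|² = 145
v_rel×d = (9)·(25) − (-8)·(-22) = 49
since m = R²·145 − 49²:  R² = (2401 + 9344) / 145 = 81
R = √81 = 9  ⇒  r_B = 9 − 7 = 2

rB=2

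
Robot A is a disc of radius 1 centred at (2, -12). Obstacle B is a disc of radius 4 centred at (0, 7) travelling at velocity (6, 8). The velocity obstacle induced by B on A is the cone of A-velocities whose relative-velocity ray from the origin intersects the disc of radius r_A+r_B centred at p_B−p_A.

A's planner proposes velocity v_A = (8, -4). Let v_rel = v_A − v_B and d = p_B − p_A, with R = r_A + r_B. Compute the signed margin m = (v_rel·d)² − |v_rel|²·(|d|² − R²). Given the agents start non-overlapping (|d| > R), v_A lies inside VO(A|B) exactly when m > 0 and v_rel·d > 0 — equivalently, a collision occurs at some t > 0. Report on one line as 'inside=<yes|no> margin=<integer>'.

d = (-2, 19),  |d|² = 365;  R = 1+4 = 5,  c = 365−5² = 340
v_rel = (2, -12),  |v_rel|² = 148;  v_rel·d = (2)·(-2) + (-12)·(19) = -232
148·t² + 464·t + 340 = 0  ⇒  m = (-232)² − 148·340 = 3504
m = 3504 > 0,  v_rel·d = -232 < 0  ⇒  outside

inside=no margin=3504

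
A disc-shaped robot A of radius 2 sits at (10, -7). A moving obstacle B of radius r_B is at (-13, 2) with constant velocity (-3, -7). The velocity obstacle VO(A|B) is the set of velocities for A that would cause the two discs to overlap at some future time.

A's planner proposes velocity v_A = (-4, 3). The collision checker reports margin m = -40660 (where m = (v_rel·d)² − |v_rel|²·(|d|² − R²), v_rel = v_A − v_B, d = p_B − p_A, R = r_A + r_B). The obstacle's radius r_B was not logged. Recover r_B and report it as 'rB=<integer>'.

m = -40660
d = (-23, 9);  v_rel = (-1, 10),  |v_rel|² = 101
v_rel×d = (-1)·(9) − (10)·(-23) = 221
since m = R²·101 − 221²:  R² = (48841 + -40660) / 101 = 81
R = √81 = 9  ⇒  r_B = 9 − 2 = 7

rB=7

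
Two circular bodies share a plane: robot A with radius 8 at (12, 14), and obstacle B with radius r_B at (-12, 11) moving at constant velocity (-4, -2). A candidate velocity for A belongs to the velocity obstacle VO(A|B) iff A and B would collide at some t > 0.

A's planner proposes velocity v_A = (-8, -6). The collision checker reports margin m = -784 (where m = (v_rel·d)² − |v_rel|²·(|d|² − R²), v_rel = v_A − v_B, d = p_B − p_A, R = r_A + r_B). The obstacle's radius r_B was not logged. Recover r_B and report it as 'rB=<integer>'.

m = -784
d = (-24, -3);  v_rel = (-4, -4),  |v_rel|² = 32
v_rel×d = (-4)·(-3) − (-4)·(-24) = -84
since m = R²·32 − (-84)²:  R² = (7056 + -784) / 32 = 196
R = √196 = 14  ⇒  r_B = 14 − 8 = 6

rB=6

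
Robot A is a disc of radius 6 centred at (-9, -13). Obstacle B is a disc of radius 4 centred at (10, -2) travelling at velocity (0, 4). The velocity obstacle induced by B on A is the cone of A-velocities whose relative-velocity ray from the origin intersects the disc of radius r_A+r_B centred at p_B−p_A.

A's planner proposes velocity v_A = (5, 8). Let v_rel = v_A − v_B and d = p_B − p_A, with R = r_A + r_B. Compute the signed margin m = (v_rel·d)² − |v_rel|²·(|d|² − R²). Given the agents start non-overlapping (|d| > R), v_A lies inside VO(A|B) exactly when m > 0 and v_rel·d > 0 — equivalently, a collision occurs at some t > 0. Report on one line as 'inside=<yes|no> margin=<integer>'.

d = (19, 11),  |d|² = 482;  R = 6+4 = 10,  c = 482−10² = 382
v_rel = (5, 4),  |v_rel|² = 41;  v_rel·d = (5)·(19) + (4)·(11) = 139
41·t² − 278·t + 382 = 0  ⇒  m = 139² − 41·382 = 3659
m = 3659 > 0,  v_rel·d = 139 > 0  ⇒  inside

inside=yes margin=3659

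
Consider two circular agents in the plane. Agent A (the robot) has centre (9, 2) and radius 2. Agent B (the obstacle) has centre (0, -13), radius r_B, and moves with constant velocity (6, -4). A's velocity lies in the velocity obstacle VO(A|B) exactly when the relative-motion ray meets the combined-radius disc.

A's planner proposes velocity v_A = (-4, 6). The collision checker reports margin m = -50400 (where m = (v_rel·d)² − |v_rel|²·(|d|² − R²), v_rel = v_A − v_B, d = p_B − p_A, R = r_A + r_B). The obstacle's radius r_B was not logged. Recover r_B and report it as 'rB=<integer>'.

m = -50400
d = (-9, -15);  v_rel = (-10, 10),  |v_rel|² = 200
v_rel×d = (-10)·(-15) − (10)·(-9) = 240
since m = R²·200 − 240²:  R² = (57600 + -50400) / 200 = 36
R = √36 = 6  ⇒  r_B = 6 − 2 = 4

rB=4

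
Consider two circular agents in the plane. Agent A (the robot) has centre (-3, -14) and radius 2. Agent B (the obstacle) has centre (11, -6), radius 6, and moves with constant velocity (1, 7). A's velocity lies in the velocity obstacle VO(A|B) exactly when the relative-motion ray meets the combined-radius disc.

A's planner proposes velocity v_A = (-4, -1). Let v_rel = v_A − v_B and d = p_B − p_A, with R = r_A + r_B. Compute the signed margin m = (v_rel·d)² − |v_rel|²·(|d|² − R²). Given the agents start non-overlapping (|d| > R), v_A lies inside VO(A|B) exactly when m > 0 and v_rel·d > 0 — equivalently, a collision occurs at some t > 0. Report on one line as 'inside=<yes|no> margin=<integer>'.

d = (14, 8),  |d|² = 260;  R = 2+6 = 8,  c = 260−8² = 196
v_rel = (-5, -8),  |v_rel|² = 89;  v_rel·d = (-5)·(14) + (-8)·(8) = -134
89·t² + 268·t + 196 = 0  ⇒  m = (-134)² − 89·196 = 512
m = 512 > 0,  v_rel·d = -134 < 0  ⇒  outside

inside=no margin=512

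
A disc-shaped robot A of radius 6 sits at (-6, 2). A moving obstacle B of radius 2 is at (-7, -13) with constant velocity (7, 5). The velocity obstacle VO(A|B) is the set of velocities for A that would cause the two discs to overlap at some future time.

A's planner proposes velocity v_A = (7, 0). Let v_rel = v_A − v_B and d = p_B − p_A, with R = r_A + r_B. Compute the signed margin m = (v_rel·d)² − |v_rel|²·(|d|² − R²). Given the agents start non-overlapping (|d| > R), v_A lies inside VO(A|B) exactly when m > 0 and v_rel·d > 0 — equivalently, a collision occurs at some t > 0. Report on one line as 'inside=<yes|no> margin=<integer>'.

d = (-1, -15),  |d|² = 226;  R = 6+2 = 8,  c = 226−8² = 162
v_rel = (0, -5),  |v_rel|² = 25;  v_rel·d = (0)·(-1) + (-5)·(-15) = 75
25·t² − 150·t + 162 = 0  ⇒  m = 75² − 25·162 = 1575
m = 1575 > 0,  v_rel·d = 75 > 0  ⇒  inside

inside=yes margin=1575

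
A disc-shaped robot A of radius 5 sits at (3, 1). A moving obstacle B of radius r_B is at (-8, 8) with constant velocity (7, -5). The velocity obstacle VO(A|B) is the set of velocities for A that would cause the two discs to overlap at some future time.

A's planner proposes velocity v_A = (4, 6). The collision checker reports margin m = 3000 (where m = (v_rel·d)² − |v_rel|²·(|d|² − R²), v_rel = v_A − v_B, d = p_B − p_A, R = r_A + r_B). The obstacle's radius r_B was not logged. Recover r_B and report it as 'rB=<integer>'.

m = 3000
d = (-11, 7);  v_rel = (-3, 11),  |v_rel|² = 130
v_rel×d = (-3)·(7) − (11)·(-11) = 100
since m = R²·130 − 100²:  R² = (10000 + 3000) / 130 = 100
R = √100 = 10  ⇒  r_B = 10 − 5 = 5

rB=5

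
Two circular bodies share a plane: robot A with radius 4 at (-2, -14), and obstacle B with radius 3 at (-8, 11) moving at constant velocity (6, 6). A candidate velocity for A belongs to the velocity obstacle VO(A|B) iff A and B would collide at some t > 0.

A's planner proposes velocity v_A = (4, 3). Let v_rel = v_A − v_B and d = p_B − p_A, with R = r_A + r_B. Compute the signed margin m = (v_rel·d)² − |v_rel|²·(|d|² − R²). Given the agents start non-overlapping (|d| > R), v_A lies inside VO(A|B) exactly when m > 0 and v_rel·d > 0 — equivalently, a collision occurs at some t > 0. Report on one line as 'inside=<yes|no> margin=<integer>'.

d = (-6, 25),  |d|² = 661;  R = 4+3 = 7,  c = 661−7² = 612
v_rel = (-2, -3),  |v_rel|² = 13;  v_rel·d = (-2)·(-6) + (-3)·(25) = -63
13·t² + 126·t + 612 = 0  ⇒  m = (-63)² − 13·612 = -3987
m = -3987 < 0,  v_rel·d = -63 < 0  ⇒  outside

inside=no margin=-3987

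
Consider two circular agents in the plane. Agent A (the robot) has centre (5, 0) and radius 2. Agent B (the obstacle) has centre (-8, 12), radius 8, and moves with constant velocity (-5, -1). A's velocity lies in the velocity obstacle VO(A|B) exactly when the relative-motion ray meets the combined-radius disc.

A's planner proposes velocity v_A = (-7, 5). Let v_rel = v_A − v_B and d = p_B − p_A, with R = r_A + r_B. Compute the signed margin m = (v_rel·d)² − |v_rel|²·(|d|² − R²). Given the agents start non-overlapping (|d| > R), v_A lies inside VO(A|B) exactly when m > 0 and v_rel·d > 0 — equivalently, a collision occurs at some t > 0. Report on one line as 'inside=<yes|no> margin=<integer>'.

d = (-13, 12),  |d|² = 313;  R = 2+8 = 10,  c = 313−10² = 213
v_rel = (-2, 6),  |v_rel|² = 40;  v_rel·d = (-2)·(-13) + (6)·(12) = 98
40·t² − 196·t + 213 = 0  ⇒  m = 98² − 40·213 = 1084
m = 1084 > 0,  v_rel·d = 98 > 0  ⇒  inside

inside=yes margin=1084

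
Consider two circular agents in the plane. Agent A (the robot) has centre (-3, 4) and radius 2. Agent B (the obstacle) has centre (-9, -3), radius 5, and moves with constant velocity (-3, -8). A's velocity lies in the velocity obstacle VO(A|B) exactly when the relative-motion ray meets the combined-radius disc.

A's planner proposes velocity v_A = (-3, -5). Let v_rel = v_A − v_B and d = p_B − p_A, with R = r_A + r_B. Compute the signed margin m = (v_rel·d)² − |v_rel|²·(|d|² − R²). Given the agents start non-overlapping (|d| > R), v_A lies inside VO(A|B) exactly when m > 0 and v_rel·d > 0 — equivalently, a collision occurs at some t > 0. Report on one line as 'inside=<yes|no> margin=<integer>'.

d = (-6, -7),  |d|² = 85;  R = 2+5 = 7,  c = 85−7² = 36
v_rel = (0, 3),  |v_rel|² = 9;  v_rel·d = (0)·(-6) + (3)·(-7) = -21
9·t² + 42·t + 36 = 0  ⇒  m = (-21)² − 9·36 = 117
m = 117 > 0,  v_rel·d = -21 < 0  ⇒  outside

inside=no margin=117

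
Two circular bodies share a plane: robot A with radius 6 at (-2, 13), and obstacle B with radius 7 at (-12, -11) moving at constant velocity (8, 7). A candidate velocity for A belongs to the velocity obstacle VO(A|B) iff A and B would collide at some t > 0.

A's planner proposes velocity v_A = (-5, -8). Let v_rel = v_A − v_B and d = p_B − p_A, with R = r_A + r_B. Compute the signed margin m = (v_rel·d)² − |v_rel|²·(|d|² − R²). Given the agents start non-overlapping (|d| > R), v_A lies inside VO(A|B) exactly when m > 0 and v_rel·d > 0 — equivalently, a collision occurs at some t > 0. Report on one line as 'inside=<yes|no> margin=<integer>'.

d = (-10, -24),  |d|² = 676;  R = 6+7 = 13,  c = 676−13² = 507
v_rel = (-13, -15),  |v_rel|² = 394;  v_rel·d = (-13)·(-10) + (-15)·(-24) = 490
394·t² − 980·t + 507 = 0  ⇒  m = 490² − 394·507 = 40342
m = 40342 > 0,  v_rel·d = 490 > 0  ⇒  inside

inside=yes margin=40342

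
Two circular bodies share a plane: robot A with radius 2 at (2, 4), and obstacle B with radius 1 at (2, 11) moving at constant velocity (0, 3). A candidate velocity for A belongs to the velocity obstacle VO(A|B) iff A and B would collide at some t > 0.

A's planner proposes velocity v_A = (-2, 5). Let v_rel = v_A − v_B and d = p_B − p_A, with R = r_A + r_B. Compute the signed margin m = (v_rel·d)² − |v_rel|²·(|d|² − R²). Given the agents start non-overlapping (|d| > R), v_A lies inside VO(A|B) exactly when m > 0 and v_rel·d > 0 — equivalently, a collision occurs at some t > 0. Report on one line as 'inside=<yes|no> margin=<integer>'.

d = (0, 7),  |d|² = 49;  R = 2+1 = 3,  c = 49−3² = 40
v_rel = (-2, 2),  |v_rel|² = 8;  v_rel·d = (-2)·(0) + (2)·(7) = 14
8·t² − 28·t + 40 = 0  ⇒  m = 14² − 8·40 = -124
m = -124 < 0,  v_rel·d = 14 > 0  ⇒  outside

inside=no margin=-124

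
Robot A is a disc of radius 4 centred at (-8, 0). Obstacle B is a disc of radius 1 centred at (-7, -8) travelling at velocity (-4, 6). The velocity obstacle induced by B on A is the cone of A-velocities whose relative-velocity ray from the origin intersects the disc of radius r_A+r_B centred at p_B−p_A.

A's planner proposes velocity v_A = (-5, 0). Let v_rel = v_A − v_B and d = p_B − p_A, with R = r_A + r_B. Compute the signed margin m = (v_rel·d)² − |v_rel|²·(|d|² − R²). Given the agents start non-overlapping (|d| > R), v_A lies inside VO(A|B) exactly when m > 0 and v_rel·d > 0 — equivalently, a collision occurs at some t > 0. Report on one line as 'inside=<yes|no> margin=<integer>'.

d = (1, -8),  |d|² = 65;  R = 4+1 = 5,  c = 65−5² = 40
v_rel = (-1, -6),  |v_rel|² = 37;  v_rel·d = (-1)·(1) + (-6)·(-8) = 47
37·t² − 94·t + 40 = 0  ⇒  m = 47² − 37·40 = 729
m = 729 > 0,  v_rel·d = 47 > 0  ⇒  inside

inside=yes margin=729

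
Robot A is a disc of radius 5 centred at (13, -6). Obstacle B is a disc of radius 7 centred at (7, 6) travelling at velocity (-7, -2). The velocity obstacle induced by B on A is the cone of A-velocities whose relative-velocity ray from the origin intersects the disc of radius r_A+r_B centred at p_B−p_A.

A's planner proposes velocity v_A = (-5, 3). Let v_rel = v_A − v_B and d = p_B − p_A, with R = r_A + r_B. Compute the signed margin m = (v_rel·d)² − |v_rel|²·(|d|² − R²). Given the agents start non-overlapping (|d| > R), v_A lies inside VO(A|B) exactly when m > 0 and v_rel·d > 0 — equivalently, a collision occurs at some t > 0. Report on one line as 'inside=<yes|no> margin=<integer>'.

d = (-6, 12),  |d|² = 180;  R = 5+7 = 12,  c = 180−12² = 36
v_rel = (2, 5),  |v_rel|² = 29;  v_rel·d = (2)·(-6) + (5)·(12) = 48
29·t² − 96·t + 36 = 0  ⇒  m = 48² − 29·36 = 1260
m = 1260 > 0,  v_rel·d = 48 > 0  ⇒  inside

inside=yes margin=1260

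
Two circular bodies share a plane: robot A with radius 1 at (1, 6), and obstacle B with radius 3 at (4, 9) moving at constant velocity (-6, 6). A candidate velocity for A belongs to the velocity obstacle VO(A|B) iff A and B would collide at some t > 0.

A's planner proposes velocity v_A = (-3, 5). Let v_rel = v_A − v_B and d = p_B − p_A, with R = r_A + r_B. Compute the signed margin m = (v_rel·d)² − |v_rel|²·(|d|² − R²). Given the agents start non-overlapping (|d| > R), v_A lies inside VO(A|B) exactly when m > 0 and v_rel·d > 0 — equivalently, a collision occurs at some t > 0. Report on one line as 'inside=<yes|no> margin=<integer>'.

d = (3, 3),  |d|² = 18;  R = 1+3 = 4,  c = 18−4² = 2
v_rel = (3, -1),  |v_rel|² = 10;  v_rel·d = (3)·(3) + (-1)·(3) = 6
10·t² − 12·t + 2 = 0  ⇒  m = 6² − 10·2 = 16
m = 16 > 0,  v_rel·d = 6 > 0  ⇒  inside

inside=yes margin=16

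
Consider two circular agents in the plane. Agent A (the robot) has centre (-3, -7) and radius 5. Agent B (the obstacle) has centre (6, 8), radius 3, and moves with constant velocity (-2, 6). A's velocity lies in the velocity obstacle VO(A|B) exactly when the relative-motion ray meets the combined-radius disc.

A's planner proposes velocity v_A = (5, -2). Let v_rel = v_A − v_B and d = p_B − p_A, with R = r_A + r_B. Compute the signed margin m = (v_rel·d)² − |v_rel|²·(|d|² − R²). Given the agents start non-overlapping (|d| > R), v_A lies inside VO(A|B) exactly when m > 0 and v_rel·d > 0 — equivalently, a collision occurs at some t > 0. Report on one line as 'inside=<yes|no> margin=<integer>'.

d = (9, 15),  |d|² = 306;  R = 5+3 = 8,  c = 306−8² = 242
v_rel = (7, -8),  |v_rel|² = 113;  v_rel·d = (7)·(9) + (-8)·(15) = -57
113·t² + 114·t + 242 = 0  ⇒  m = (-57)² − 113·242 = -24097
m = -24097 < 0,  v_rel·d = -57 < 0  ⇒  outside

inside=no margin=-24097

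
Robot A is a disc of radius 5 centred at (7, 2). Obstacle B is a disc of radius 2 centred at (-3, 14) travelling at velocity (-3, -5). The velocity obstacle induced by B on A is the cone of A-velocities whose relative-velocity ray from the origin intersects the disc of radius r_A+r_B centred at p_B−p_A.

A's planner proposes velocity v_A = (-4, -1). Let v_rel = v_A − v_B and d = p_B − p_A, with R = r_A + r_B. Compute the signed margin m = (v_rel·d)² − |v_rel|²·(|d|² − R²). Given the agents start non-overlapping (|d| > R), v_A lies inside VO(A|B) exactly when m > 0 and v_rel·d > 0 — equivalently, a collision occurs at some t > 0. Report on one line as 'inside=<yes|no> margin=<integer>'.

d = (-10, 12),  |d|² = 244;  R = 5+2 = 7,  c = 244−7² = 195
v_rel = (-1, 4),  |v_rel|² = 17;  v_rel·d = (-1)·(-10) + (4)·(12) = 58
17·t² − 116·t + 195 = 0  ⇒  m = 58² − 17·195 = 49
m = 49 > 0,  v_rel·d = 58 > 0  ⇒  inside

inside=yes margin=49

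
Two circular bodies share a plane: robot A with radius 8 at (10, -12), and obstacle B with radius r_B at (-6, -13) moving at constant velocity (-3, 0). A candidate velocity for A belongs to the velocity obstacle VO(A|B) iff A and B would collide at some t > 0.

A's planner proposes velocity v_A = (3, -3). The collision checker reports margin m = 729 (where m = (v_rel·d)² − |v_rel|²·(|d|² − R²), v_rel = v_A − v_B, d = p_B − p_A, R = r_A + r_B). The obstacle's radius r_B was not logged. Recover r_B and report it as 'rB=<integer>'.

m = 729
d = (-16, -1);  v_rel = (6, -3),  |v_rel|² = 45
v_rel×d = (6)·(-1) − (-3)·(-16) = -54
since m = R²·45 − (-54)²:  R² = (2916 + 729) / 45 = 81
R = √81 = 9  ⇒  r_B = 9 − 8 = 1

rB=1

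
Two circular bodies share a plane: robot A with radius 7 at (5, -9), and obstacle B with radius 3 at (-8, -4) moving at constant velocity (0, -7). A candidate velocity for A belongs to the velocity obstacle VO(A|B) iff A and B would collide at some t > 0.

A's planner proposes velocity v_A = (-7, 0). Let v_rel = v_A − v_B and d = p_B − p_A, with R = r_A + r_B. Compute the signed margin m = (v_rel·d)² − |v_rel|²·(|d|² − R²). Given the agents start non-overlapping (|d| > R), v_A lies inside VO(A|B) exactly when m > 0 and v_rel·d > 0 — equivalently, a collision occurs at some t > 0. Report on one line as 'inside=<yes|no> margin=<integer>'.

d = (-13, 5),  |d|² = 194;  R = 7+3 = 10,  c = 194−10² = 94
v_rel = (-7, 7),  |v_rel|² = 98;  v_rel·d = (-7)·(-13) + (7)·(5) = 126
98·t² − 252·t + 94 = 0  ⇒  m = 126² − 98·94 = 6664
m = 6664 > 0,  v_rel·d = 126 > 0  ⇒  inside

inside=yes margin=6664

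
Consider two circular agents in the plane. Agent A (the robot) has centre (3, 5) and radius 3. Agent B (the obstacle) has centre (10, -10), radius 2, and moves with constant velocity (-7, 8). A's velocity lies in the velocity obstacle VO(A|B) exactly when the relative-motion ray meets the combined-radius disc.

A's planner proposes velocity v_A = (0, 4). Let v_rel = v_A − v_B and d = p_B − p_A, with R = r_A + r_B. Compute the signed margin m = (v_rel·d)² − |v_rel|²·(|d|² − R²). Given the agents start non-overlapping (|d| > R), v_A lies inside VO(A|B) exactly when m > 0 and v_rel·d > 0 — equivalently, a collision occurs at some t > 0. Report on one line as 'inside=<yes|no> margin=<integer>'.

d = (7, -15),  |d|² = 274;  R = 3+2 = 5,  c = 274−5² = 249
v_rel = (7, -4),  |v_rel|² = 65;  v_rel·d = (7)·(7) + (-4)·(-15) = 109
65·t² − 218·t + 249 = 0  ⇒  m = 109² − 65·249 = -4304
m = -4304 < 0,  v_rel·d = 109 > 0  ⇒  outside

inside=no margin=-4304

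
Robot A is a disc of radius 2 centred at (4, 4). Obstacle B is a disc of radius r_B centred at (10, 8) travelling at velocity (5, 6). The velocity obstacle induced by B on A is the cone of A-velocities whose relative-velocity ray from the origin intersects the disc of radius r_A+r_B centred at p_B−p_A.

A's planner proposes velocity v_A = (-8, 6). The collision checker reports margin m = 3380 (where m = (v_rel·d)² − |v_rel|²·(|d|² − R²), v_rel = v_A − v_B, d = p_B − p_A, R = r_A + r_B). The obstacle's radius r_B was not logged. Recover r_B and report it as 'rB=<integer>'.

m = 3380
d = (6, 4);  v_rel = (-13, 0),  |v_rel|² = 169
v_rel×d = (-13)·(4) − (0)·(6) = -52
since m = R²·169 − (-52)²:  R² = (2704 + 3380) / 169 = 36
R = √36 = 6  ⇒  r_B = 6 − 2 = 4

rB=4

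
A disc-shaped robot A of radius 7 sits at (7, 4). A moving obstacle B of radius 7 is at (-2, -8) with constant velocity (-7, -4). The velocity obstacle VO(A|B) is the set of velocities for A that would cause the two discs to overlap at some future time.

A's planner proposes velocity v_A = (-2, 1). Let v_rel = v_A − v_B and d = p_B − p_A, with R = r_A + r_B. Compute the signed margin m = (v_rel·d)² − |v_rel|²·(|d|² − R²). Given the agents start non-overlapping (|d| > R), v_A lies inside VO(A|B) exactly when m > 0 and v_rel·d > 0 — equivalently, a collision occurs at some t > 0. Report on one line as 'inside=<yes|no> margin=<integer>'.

d = (-9, -12),  |d|² = 225;  R = 7+7 = 14,  c = 225−14² = 29
v_rel = (5, 5),  |v_rel|² = 50;  v_rel·d = (5)·(-9) + (5)·(-12) = -105
50·t² + 210·t + 29 = 0  ⇒  m = (-105)² − 50·29 = 9575
m = 9575 > 0,  v_rel·d = -105 < 0  ⇒  outside

inside=no margin=9575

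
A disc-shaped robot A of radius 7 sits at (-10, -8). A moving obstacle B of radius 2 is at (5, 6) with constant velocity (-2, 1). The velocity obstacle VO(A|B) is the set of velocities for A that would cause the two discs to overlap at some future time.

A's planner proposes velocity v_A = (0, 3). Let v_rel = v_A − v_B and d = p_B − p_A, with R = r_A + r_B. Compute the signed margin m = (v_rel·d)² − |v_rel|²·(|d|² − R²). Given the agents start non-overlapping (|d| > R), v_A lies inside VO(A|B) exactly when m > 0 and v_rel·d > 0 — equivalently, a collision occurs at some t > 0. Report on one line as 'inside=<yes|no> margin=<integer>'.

d = (15, 14),  |d|² = 421;  R = 7+2 = 9,  c = 421−9² = 340
v_rel = (2, 2),  |v_rel|² = 8;  v_rel·d = (2)·(15) + (2)·(14) = 58
8·t² − 116·t + 340 = 0  ⇒  m = 58² − 8·340 = 644
m = 644 > 0,  v_rel·d = 58 > 0  ⇒  inside

inside=yes margin=644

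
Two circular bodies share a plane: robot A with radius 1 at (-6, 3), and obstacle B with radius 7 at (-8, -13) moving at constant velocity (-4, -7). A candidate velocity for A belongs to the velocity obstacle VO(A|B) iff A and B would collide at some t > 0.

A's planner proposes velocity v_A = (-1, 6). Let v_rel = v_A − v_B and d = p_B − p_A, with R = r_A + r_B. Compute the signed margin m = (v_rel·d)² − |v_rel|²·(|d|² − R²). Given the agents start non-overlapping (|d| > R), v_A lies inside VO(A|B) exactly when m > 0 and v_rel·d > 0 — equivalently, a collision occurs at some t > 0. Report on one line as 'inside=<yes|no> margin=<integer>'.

d = (-2, -16),  |d|² = 260;  R = 1+7 = 8,  c = 260−8² = 196
v_rel = (3, 13),  |v_rel|² = 178;  v_rel·d = (3)·(-2) + (13)·(-16) = -214
178·t² + 428·t + 196 = 0  ⇒  m = (-214)² − 178·196 = 10908
m = 10908 > 0,  v_rel·d = -214 < 0  ⇒  outside

inside=no margin=10908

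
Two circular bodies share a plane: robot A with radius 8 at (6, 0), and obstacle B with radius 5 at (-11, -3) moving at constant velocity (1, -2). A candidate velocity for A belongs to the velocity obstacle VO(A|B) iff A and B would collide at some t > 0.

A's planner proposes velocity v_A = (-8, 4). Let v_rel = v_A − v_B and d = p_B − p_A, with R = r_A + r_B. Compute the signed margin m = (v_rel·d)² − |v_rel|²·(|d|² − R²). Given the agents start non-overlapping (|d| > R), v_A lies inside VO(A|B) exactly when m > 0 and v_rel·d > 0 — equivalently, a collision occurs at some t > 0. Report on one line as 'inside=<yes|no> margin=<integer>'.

d = (-17, -3),  |d|² = 298;  R = 8+5 = 13,  c = 298−13² = 129
v_rel = (-9, 6),  |v_rel|² = 117;  v_rel·d = (-9)·(-17) + (6)·(-3) = 135
117·t² − 270·t + 129 = 0  ⇒  m = 135² − 117·129 = 3132
m = 3132 > 0,  v_rel·d = 135 > 0  ⇒  inside

inside=yes margin=3132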